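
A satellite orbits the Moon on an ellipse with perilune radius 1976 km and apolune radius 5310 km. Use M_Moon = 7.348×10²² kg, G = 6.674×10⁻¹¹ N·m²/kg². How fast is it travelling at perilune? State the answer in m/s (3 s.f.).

v ≈ 1900 m/s

μ = GM = 6.674×10⁻¹¹ × 7.348×10²² = 4.904×10¹² m³/s².
Semi-major axis a = (r_p + r_a)/2 = 3643.0 km = 3.643×10⁶ m.
Vis-viva: v² = μ(2/r − 1/a) = 4.904×10¹² × (1.012×10⁻⁶ − 2.745×10⁻⁷) = 3.617×10⁶ m²/s².
v = 1902 m/s.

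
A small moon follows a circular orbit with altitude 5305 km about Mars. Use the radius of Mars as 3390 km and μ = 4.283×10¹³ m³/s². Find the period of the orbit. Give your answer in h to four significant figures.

r = 3390 + 5305 = 8695.0 km = 8.6950×10⁶ m.
Kepler's third law: T = 2π√(r³/μ) = 2π√((8.695×10⁶)³ / 4.283×10¹³).
r³/μ = 1.535×10⁷ s², so T = 2π × 3.918×10³ = 2.462×10⁴ s.
Converting: 2.462×10⁴ s ÷ 3600 = 6.838 h.

T ≈ 6.838 h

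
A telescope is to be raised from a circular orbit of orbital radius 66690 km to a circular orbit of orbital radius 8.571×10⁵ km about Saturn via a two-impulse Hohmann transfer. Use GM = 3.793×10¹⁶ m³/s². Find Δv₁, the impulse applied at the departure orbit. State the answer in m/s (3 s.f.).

Δv ≈ 8640 m/s

r₁ = 66690 km = 6.669×10⁷ m.
r₂ = 8.571×10⁵ km = 8.571×10⁸ m.
Transfer ellipse a_t = (r₁ + r₂)/2 = 4.619×10⁸ m.
At r₁: circular v_c1 = √(μ/r₁) = 23850 m/s; transfer-perikrone v_p = √[μ(2/r₁ − 1/a_t)] = 32490 m/s.
Δv₁ = v_p − v_c1 = 8638 m/s.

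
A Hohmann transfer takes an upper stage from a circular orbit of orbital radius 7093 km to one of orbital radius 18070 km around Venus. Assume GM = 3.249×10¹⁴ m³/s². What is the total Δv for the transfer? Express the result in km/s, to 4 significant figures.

r₁ = 7093 km = 7.093×10⁶ m.
r₂ = 18070 km = 1.807×10⁷ m.
Transfer ellipse a_t = (r₁ + r₂)/2 = 1.258×10⁷ m.
At r₁: circular v_c1 = √(μ/r₁) = 6768 m/s; transfer-periapsis v_p = √[μ(2/r₁ − 1/a_t)] = 8111 m/s.
Δv₁ = v_p − v_c1 = 1343 m/s.
At r₂: circular v_c2 = √(μ/r₂) = 4240 m/s; transfer-apoapsis v_a = √[μ(2/r₂ − 1/a_t)] = 3184 m/s.
Δv₂ = v_c2 − v_a = 1057 m/s.
Total Δv = Δv₁ + Δv₂ = 2399 m/s = 2.399 km/s.

Δv_total ≈ 2.399 km/s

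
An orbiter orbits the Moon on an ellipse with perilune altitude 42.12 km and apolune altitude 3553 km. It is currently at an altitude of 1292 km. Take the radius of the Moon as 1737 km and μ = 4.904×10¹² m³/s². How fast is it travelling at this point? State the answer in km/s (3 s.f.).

r_p = 1737 + 42.12 = 1779.1 km = 1.7791×10⁶ m.
r_a = 1737 + 3553 = 5290.0 km = 5.2900×10⁶ m.
r = 1737 + 1292 = 3029.0 km = 3.029×10⁶ m.
Semi-major axis a = (r_p + r_a)/2 = 3534.6 km = 3.535×10⁶ m.
Vis-viva: v² = μ(2/r − 1/a) = 4.904×10¹² × (6.603×10⁻⁷ − 2.829×10⁻⁷) = 1.851×10⁶ m²/s².
v = 1360 m/s = 1.360 km/s.

v ≈ 1.36 km/s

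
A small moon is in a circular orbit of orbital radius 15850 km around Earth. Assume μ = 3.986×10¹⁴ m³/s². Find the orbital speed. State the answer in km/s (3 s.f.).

v ≈ 5.01 km/s

r = 15850 km = 1.585×10⁷ m.
For a circular orbit v = √(μ/r) = √(3.986×10¹⁴ / 1.585×10⁷) = √(2.515×10⁷) = 5015 m/s.
That is 5.015 km/s.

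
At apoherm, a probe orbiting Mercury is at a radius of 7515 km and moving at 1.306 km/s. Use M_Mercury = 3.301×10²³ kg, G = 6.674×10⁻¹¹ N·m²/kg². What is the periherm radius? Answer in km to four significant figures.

periherm radius ≈ 3083 km

μ = GM = 6.674×10⁻¹¹ × 3.301×10²³ = 2.203×10¹³ m³/s².
r_a = 7.515×10⁶ m.
Specific energy ε = v²/2 − μ/r = -2.079×10⁶ J/kg, so a = −μ/(2ε) = 5.299×10⁶ m.
The apsides satisfy r_p + r_a = 2a, so the periherm radius is 2a − r_a = 3.083×10⁶ m = 3083.0 km.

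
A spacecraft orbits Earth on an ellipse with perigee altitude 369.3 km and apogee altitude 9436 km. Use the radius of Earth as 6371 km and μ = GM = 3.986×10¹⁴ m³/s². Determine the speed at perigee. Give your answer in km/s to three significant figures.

r_p = 6371 + 369.3 = 6740.3 km = 6.7403×10⁶ m.
r_a = 6371 + 9436 = 15807 km = 1.5807×10⁷ m.
Semi-major axis a = (r_p + r_a)/2 = 11274 km = 1.127×10⁷ m.
Vis-viva: v² = μ(2/r − 1/a) = 3.986×10¹⁴ × (2.967×10⁻⁷ − 8.870×10⁻⁸) = 8.292×10⁷ m²/s².
v = 9106 m/s = 9.106 km/s.

v ≈ 9.11 km/s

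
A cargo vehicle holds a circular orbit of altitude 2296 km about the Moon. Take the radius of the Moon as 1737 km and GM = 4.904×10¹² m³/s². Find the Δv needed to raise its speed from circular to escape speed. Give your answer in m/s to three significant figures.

Δv ≈ 457 m/s

r = 1737 + 2296 = 4033.0 km = 4.0330×10⁶ m.
Circular speed v_c = √(μ/r) = 1103 m/s.
Escape speed v_esc = √(2μ/r) = √2 × v_c = 1559 m/s.
Δv = v_esc − v_c = 456.8 m/s.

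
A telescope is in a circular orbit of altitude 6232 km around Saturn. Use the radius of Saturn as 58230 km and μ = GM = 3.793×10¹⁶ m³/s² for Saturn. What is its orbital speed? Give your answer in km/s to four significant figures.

v ≈ 24.26 km/s

r = 58230 + 6232 = 64462 km = 6.4462×10⁷ m.
For a circular orbit v = √(μ/r) = √(3.793×10¹⁶ / 6.446×10⁷) = √(5.884×10⁸) = 24260 m/s.
That is 24.26 km/s.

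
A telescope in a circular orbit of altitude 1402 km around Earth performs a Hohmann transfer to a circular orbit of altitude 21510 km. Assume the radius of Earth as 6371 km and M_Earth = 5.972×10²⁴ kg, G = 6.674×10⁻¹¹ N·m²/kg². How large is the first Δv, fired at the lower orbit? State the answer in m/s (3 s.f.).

μ = GM = 6.674×10⁻¹¹ × 5.972×10²⁴ = 3.986×10¹⁴ m³/s².
r₁ = 6371 + 1402 = 7773.0 km = 7.7730×10⁶ m.
r₂ = 6371 + 21510 = 27881 km = 2.7881×10⁷ m.
Transfer ellipse a_t = (r₁ + r₂)/2 = 1.783×10⁷ m.
At r₁: circular v_c1 = √(μ/r₁) = 7161 m/s; transfer-perigee v_p = √[μ(2/r₁ − 1/a_t)] = 8955 m/s.
Δv₁ = v_p − v_c1 = 1794 m/s.

Δv ≈ 1790 m/s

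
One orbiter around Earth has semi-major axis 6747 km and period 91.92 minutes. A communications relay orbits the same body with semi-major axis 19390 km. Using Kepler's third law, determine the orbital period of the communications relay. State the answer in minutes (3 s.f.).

T₂ ≈ 448 minutes

Kepler's third law: T² ∝ a³, so T₂ = T₁ (a₂/a₁)^(3/2).
a₂/a₁ = 2.874, (a₂/a₁)^(3/2) = 4.872.
T₂ = 91.92 × 4.872 = 447.8 minutes.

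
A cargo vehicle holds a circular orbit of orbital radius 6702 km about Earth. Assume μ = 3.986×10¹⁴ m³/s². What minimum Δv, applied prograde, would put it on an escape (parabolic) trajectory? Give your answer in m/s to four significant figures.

Δv ≈ 3194 m/s

r = 6702 km = 6.702×10⁶ m.
Circular speed v_c = √(μ/r) = 7712 m/s.
Escape speed v_esc = √(2μ/r) = √2 × v_c = 10910 m/s.
Δv = v_esc − v_c = 3194 m/s.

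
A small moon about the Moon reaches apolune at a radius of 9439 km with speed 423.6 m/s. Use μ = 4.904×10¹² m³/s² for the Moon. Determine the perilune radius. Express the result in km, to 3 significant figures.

r_a = 9.439×10⁶ m.
Specific energy ε = v²/2 − μ/r = -4.298×10⁵ J/kg, so a = −μ/(2ε) = 5.705×10⁶ m.
The apsides satisfy r_p + r_a = 2a, so the perilune radius is 2a − r_a = 1.970×10⁶ m = 1970.2 km.

perilune radius ≈ 1970 km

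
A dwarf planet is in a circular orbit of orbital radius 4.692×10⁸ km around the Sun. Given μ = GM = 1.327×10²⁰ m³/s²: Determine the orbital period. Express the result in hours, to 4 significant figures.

T ≈ 48690 hours

r = 4.692×10⁸ km = 4.692×10¹¹ m.
Kepler's third law: T = 2π√(r³/μ) = 2π√((4.692×10¹¹)³ / 1.327×10²⁰).
r³/μ = 7.784×10¹⁴ s², so T = 2π × 2.790×10⁷ = 1.753×10⁸ s.
Converting: 1.753×10⁸ s ÷ 3600 = 48690 hours.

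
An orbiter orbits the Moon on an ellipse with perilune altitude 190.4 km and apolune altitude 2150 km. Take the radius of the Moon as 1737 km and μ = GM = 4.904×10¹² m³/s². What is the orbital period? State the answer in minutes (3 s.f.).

r_p = 1737 + 190.4 = 1927.4 km = 1.9274×10⁶ m.
r_a = 1737 + 2150 = 3887.0 km = 3.8870×10⁶ m.
Semi-major axis a = (r_p + r_a)/2 = (1927.4 + 3887.0)/2 = 2907.2 km = 2.907×10⁶ m.
By Kepler's third law T = 2π√(a³/μ) = 2π × 2.238×10³ = 1.406×10⁴ s.
= 234.4 minutes.

T ≈ 234 minutes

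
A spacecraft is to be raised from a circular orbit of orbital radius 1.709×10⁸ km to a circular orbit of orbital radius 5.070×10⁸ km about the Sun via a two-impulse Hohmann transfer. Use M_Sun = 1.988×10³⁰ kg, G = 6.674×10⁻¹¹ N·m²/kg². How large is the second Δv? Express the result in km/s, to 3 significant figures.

μ = GM = 6.674×10⁻¹¹ × 1.988×10³⁰ = 1.327×10²⁰ m³/s².
r₁ = 1.709×10⁸ km = 1.709×10¹¹ m.
r₂ = 5.070×10⁸ km = 5.070×10¹¹ m.
Transfer ellipse a_t = (r₁ + r₂)/2 = 3.390×10¹¹ m.
At r₁: circular v_c1 = √(μ/r₁) = 27860 m/s; transfer-perihelion v_p = √[μ(2/r₁ − 1/a_t)] = 34080 m/s.
At r₂: circular v_c2 = √(μ/r₂) = 16180 m/s; transfer-aphelion v_a = √[μ(2/r₂ − 1/a_t)] = 11490 m/s.
Δv₂ = v_c2 − v_a = 4690 m/s.
= 4.690 km/s.

Δv ≈ 4.69 km/s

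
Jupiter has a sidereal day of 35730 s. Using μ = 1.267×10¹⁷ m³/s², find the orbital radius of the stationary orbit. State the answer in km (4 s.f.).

r_sync ≈ 1.600×10⁵ km

A synchronous orbit has period T, so by Kepler's third law a = (μT²/4π²)^(1/3).
μT²/4π² = 1.267×10¹⁷ × (3.573×10⁴)² / 39.48 = 4.097×10²⁴ m³.
a = 1.600×10⁸ m = 1.6002×10⁵ km.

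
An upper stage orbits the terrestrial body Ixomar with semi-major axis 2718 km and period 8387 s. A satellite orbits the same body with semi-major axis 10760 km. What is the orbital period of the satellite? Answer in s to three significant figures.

Kepler's third law: T² ∝ a³, so T₂ = T₁ (a₂/a₁)^(3/2).
a₂/a₁ = 3.959, (a₂/a₁)^(3/2) = 7.877.
T₂ = 8387 × 7.877 = 66060 s.

T₂ ≈ 66100 s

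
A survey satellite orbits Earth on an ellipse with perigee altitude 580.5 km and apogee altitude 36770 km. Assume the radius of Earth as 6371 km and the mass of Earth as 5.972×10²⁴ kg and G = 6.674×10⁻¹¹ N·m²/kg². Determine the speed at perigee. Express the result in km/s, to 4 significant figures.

μ = GM = 6.674×10⁻¹¹ × 5.972×10²⁴ = 3.986×10¹⁴ m³/s².
r_p = 6371 + 580.5 = 6951.5 km = 6.9515×10⁶ m.
r_a = 6371 + 36770 = 43141 km = 4.3141×10⁷ m.
Semi-major axis a = (r_p + r_a)/2 = 25046 km = 2.505×10⁷ m.
Vis-viva: v² = μ(2/r − 1/a) = 3.986×10¹⁴ × (2.877×10⁻⁷ − 3.993×10⁻⁸) = 9.876×10⁷ m²/s².
v = 9938 m/s = 9.938 km/s.

v ≈ 9.938 km/s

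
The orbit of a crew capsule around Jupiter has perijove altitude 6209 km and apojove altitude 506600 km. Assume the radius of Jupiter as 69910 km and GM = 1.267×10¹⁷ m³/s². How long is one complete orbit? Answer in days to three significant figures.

T ≈ 1.20 days

r_p = 69910 + 6209 = 76119 km = 7.6119×10⁷ m.
r_a = 69910 + 506600 = 576510 km = 5.7651×10⁸ m.
Semi-major axis a = (r_p + r_a)/2 = (76119 + 5.7651×10⁵)/2 = 3.2631×10⁵ km = 3.263×10⁸ m.
By Kepler's third law T = 2π√(a³/μ) = 2π × 1.656×10⁴ = 1.041×10⁵ s.
= 1.204 days.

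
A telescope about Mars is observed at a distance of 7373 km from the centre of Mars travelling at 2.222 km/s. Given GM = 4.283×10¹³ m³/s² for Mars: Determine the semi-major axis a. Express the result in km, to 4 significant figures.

r = 7.373×10⁶ m.
Specific orbital energy ε = v²/2 − μ/r = (2222)²/2 − 4.283×10¹³/7.373×10⁶ = -3.340×10⁶ J/kg.
Since ε = −μ/(2a), a = −μ/(2ε) = 6.411×10⁶ m = 6410.9 km.

a ≈ 6411 km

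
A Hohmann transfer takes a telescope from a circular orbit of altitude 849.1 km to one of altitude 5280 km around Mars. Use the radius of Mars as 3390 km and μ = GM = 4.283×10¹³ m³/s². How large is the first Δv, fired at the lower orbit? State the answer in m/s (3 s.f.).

Δv ≈ 505 m/s

r₁ = 3390 + 849.1 = 4239.1 km = 4.2391×10⁶ m.
r₂ = 3390 + 5280 = 8670.0 km = 8.6700×10⁶ m.
Transfer ellipse a_t = (r₁ + r₂)/2 = 6.455×10⁶ m.
At r₁: circular v_c1 = √(μ/r₁) = 3179 m/s; transfer-periapsis v_p = √[μ(2/r₁ − 1/a_t)] = 3684 m/s.
Δv₁ = v_p − v_c1 = 505.3 m/s.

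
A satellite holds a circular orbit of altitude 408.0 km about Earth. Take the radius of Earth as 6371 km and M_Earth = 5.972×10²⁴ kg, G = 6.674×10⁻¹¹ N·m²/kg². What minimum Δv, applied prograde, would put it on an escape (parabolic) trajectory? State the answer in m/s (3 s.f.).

Δv ≈ 3180 m/s

μ = GM = 6.674×10⁻¹¹ × 5.972×10²⁴ = 3.986×10¹⁴ m³/s².
r = 6371 + 408.0 = 6779.0 km = 6.7790×10⁶ m.
Circular speed v_c = √(μ/r) = 7668 m/s.
Escape speed v_esc = √(2μ/r) = √2 × v_c = 10840 m/s.
Δv = v_esc − v_c = 3176 m/s.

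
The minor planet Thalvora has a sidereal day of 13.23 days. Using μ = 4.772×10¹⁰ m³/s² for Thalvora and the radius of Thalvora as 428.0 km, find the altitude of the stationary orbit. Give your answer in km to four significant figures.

h_sync ≈ 11220 km

T = 13.23 days = 1.143×10⁶ s.
A synchronous orbit has period T, so by Kepler's third law a = (μT²/4π²)^(1/3).
μT²/4π² = 4.772×10¹⁰ × (1.143×10⁶)² / 39.48 = 1.579×10²¹ m³.
a = 1.165×10⁷ m = 11646 km.
Altitude h = a − R = 11646 − 428.0 = 11218 km.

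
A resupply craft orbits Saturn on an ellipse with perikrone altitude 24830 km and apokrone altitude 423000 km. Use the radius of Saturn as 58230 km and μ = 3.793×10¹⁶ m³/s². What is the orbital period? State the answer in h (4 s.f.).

r_p = 58230 + 24830 = 83060 km = 8.3060×10⁷ m.
r_a = 58230 + 423000 = 481230 km = 4.8123×10⁸ m.
Semi-major axis a = (r_p + r_a)/2 = (83060 + 4.8123×10⁵)/2 = 2.8214×10⁵ km = 2.821×10⁸ m.
By Kepler's third law T = 2π√(a³/μ) = 2π × 2.433×10⁴ = 1.529×10⁵ s.
= 42.47 h.

T ≈ 42.47 h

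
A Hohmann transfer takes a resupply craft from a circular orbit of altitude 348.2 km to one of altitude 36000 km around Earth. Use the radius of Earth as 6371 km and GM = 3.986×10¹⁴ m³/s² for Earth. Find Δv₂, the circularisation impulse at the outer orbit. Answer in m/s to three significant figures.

r₁ = 6371 + 348.2 = 6719.2 km = 6.7192×10⁶ m.
r₂ = 6371 + 36000 = 42371 km = 4.2371×10⁷ m.
Transfer ellipse a_t = (r₁ + r₂)/2 = 2.455×10⁷ m.
At r₁: circular v_c1 = √(μ/r₁) = 7702 m/s; transfer-perigee v_p = √[μ(2/r₁ − 1/a_t)] = 10120 m/s.
At r₂: circular v_c2 = √(μ/r₂) = 3067 m/s; transfer-apogee v_a = √[μ(2/r₂ − 1/a_t)] = 1605 m/s.
Δv₂ = v_c2 − v_a = 1462 m/s.

Δv ≈ 1460 m/s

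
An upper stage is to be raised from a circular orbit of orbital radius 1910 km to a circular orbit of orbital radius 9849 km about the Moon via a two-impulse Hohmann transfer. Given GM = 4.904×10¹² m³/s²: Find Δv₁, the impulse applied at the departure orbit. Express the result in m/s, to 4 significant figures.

r₁ = 1910 km = 1.910×10⁶ m.
r₂ = 9849 km = 9.849×10⁶ m.
Transfer ellipse a_t = (r₁ + r₂)/2 = 5.880×10⁶ m.
At r₁: circular v_c1 = √(μ/r₁) = 1602 m/s; transfer-perilune v_p = √[μ(2/r₁ − 1/a_t)] = 2074 m/s.
Δv₁ = v_p − v_c1 = 471.5 m/s.

Δv ≈ 471.5 m/s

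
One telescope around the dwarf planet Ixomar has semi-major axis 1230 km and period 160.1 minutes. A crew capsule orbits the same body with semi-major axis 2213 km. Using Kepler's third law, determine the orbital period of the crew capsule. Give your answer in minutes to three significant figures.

T₂ ≈ 386 minutes

Kepler's third law: T² ∝ a³, so T₂ = T₁ (a₂/a₁)^(3/2).
a₂/a₁ = 1.799, (a₂/a₁)^(3/2) = 2.413.
T₂ = 160.1 × 2.413 = 386.4 minutes.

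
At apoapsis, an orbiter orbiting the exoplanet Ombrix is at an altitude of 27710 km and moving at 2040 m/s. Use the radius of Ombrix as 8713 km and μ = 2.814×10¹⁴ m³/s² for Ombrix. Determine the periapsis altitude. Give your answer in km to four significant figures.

periapsis altitude ≈ 4713 km

r_a = 8713 + 27710 = 36423 km = 3.642×10⁷ m.
Specific energy ε = v²/2 − μ/r = -5.645×10⁶ J/kg, so a = −μ/(2ε) = 2.492×10⁷ m.
The apsides satisfy r_p + r_a = 2a, so the periapsis radius is 2a − r_a = 1.343×10⁷ m = 13426 km.
Periapsis altitude = 13426 − 8713 = 4712.7 km.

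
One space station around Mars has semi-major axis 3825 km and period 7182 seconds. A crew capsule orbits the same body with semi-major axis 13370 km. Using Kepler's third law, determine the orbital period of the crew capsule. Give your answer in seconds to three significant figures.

Kepler's third law: T² ∝ a³, so T₂ = T₁ (a₂/a₁)^(3/2).
a₂/a₁ = 3.495, (a₂/a₁)^(3/2) = 6.535.
T₂ = 7182 × 6.535 = 46930 seconds.

T₂ ≈ 46900 seconds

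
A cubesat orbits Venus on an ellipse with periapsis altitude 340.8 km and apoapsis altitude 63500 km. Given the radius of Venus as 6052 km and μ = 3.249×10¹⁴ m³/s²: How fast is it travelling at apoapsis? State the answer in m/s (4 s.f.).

r_p = 6052 + 340.8 = 6392.8 km = 6.3928×10⁶ m.
r_a = 6052 + 63500 = 69552 km = 6.9552×10⁷ m.
Semi-major axis a = (r_p + r_a)/2 = 37972 km = 3.797×10⁷ m.
Vis-viva: v² = μ(2/r − 1/a) = 3.249×10¹⁴ × (2.876×10⁻⁸ − 2.633×10⁻⁸) = 7.864×10⁵ m²/s².
v = 886.8 m/s.

v ≈ 886.8 m/s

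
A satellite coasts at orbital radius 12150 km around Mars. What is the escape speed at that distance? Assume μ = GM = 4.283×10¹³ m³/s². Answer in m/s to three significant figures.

v_esc ≈ 2660 m/s

r = 12150 km = 1.215×10⁷ m.
Escape speed v_esc = √(2μ/r) = √(2 × 4.283×10¹³ / 1.215×10⁷) = √(7.050×10⁶) = 2655 m/s.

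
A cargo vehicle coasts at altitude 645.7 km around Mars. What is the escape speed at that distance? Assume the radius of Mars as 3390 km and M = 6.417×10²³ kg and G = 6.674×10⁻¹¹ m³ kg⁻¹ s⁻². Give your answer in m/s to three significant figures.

μ = GM = 6.674×10⁻¹¹ × 6.417×10²³ = 4.283×10¹³ m³/s².
r = 3390 + 645.7 = 4035.7 km = 4.0357×10⁶ m.
Escape speed v_esc = √(2μ/r) = √(2 × 4.283×10¹³ / 4.036×10⁶) = √(2.122×10⁷) = 4607 m/s.

v_esc ≈ 4610 m/s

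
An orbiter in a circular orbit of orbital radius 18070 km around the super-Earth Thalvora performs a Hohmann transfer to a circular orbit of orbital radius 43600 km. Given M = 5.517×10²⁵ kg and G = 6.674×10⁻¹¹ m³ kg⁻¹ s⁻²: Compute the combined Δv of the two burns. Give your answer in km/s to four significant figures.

μ = GM = 6.674×10⁻¹¹ × 5.517×10²⁵ = 3.682×10¹⁵ m³/s².
r₁ = 18070 km = 1.807×10⁷ m.
r₂ = 43600 km = 4.360×10⁷ m.
Transfer ellipse a_t = (r₁ + r₂)/2 = 3.084×10⁷ m.
At r₁: circular v_c1 = √(μ/r₁) = 14270 m/s; transfer-periapsis v_p = √[μ(2/r₁ − 1/a_t)] = 16970 m/s.
Δv₁ = v_p − v_c1 = 2699 m/s.
At r₂: circular v_c2 = √(μ/r₂) = 9190 m/s; transfer-apoapsis v_a = √[μ(2/r₂ − 1/a_t)] = 7035 m/s.
Δv₂ = v_c2 − v_a = 2155 m/s.
Total Δv = Δv₁ + Δv₂ = 4854 m/s = 4.854 km/s.

Δv_total ≈ 4.854 km/s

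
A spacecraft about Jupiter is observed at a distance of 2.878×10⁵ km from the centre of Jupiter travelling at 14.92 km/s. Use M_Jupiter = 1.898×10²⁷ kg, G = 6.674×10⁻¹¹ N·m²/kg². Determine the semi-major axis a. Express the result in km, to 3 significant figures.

a ≈ 1.93×10⁵ km

μ = GM = 6.674×10⁻¹¹ × 1.898×10²⁷ = 1.267×10¹⁷ m³/s².
r = 2.878×10⁸ m.
Vis-viva rearranged: 1/a = 2/r − v²/μ = 6.949×10⁻⁹ − 1.757×10⁻⁹ = 5.192×10⁻⁹ m⁻¹.
a = 1.926×10⁸ m = 1.9261×10⁵ km.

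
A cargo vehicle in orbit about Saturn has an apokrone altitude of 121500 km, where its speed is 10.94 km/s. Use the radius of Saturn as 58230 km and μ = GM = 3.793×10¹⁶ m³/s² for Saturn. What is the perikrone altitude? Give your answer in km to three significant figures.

r_a = 58230 + 121500 = 1.7973×10⁵ km = 1.797×10⁸ m.
Specific energy ε = v²/2 − μ/r = -1.512×10⁸ J/kg, so a = −μ/(2ε) = 1.254×10⁸ m.
The apsides satisfy r_p + r_a = 2a, so the perikrone radius is 2a − r_a = 7.113×10⁷ m = 71135 km.
Perikrone altitude = 71135 − 58230 = 12905 km.

perikrone altitude ≈ 12900 km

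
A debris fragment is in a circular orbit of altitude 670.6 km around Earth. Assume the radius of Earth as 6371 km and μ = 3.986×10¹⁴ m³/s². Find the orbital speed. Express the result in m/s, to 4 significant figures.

v ≈ 7524 m/s

r = 6371 + 670.6 = 7041.6 km = 7.0416×10⁶ m.
For a circular orbit v = √(μ/r) = √(3.986×10¹⁴ / 7.042×10⁶) = √(5.661×10⁷) = 7524 m/s.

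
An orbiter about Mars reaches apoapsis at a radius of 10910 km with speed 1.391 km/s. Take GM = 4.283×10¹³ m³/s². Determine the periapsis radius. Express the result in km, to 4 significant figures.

periapsis radius ≈ 3568 km

r_a = 1.091×10⁷ m.
Specific energy ε = v²/2 − μ/r = -2.958×10⁶ J/kg, so a = −μ/(2ε) = 7.239×10⁶ m.
The apsides satisfy r_p + r_a = 2a, so the periapsis radius is 2a − r_a = 3.568×10⁶ m = 3567.8 km.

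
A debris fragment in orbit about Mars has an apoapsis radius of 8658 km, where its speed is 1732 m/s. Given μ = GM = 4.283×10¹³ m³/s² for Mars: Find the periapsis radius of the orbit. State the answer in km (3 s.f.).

periapsis radius ≈ 3770 km

r_a = 8.658×10⁶ m.
Specific energy ε = v²/2 − μ/r = -3.447×10⁶ J/kg, so a = −μ/(2ε) = 6.213×10⁶ m.
The apsides satisfy r_p + r_a = 2a, so the periapsis radius is 2a − r_a = 3.767×10⁶ m = 3767.4 km.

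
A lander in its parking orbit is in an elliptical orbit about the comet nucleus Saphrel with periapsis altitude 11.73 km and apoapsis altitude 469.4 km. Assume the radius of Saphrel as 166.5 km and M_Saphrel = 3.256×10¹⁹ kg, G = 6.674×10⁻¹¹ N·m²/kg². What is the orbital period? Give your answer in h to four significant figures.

T ≈ 9.724 h

μ = GM = 6.674×10⁻¹¹ × 3.256×10¹⁹ = 2.173×10⁹ m³/s².
r_p = 166.5 + 11.73 = 178.23 km = 1.7823×10⁵ m.
r_a = 166.5 + 469.4 = 635.90 km = 6.3590×10⁵ m.
Semi-major axis a = (r_p + r_a)/2 = (178.23 + 635.90)/2 = 407.06 km = 4.071×10⁵ m.
By Kepler's third law T = 2π√(a³/μ) = 2π × 5.571×10³ = 3.501×10⁴ s.
= 9.724 h.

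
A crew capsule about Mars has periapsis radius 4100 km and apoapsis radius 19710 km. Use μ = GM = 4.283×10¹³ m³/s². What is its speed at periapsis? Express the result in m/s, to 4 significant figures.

v ≈ 4159 m/s

Semi-major axis a = (r_p + r_a)/2 = 11905 km = 1.190×10⁷ m.
Vis-viva: v² = μ(2/r − 1/a) = 4.283×10¹³ × (4.878×10⁻⁷ − 8.400×10⁻⁸) = 1.730×10⁷ m²/s².
v = 4159 m/s.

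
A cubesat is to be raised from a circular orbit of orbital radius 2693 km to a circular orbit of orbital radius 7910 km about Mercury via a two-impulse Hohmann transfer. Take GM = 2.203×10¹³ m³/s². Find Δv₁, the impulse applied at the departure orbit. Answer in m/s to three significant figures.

r₁ = 2693 km = 2.693×10⁶ m.
r₂ = 7910 km = 7.910×10⁶ m.
Transfer ellipse a_t = (r₁ + r₂)/2 = 5.302×10⁶ m.
At r₁: circular v_c1 = √(μ/r₁) = 2860 m/s; transfer-periherm v_p = √[μ(2/r₁ − 1/a_t)] = 3494 m/s.
Δv₁ = v_p − v_c1 = 633.5 m/s.

Δv ≈ 633 m/s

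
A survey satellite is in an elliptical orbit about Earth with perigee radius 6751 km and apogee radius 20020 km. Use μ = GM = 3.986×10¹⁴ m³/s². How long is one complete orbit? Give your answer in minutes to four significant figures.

Semi-major axis a = (r_p + r_a)/2 = (6751.0 + 20020)/2 = 13386 km = 1.339×10⁷ m.
By Kepler's third law T = 2π√(a³/μ) = 2π × 2.453×10³ = 1.541×10⁴ s.
= 256.9 minutes.

T ≈ 256.9 minutes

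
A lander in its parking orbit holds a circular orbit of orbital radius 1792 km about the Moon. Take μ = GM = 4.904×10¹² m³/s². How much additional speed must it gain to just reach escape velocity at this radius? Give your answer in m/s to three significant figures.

r = 1792 km = 1.792×10⁶ m.
Circular speed v_c = √(μ/r) = 1654 m/s.
Escape speed v_esc = √(2μ/r) = √2 × v_c = 2339 m/s.
Δv = v_esc − v_c = 685.2 m/s.

Δv ≈ 685 m/s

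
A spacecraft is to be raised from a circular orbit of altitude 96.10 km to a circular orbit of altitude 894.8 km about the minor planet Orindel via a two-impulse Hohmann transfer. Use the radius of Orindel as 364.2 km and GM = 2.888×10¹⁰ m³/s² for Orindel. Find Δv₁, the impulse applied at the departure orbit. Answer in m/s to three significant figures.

Δv ≈ 52.6 m/s

r₁ = 364.2 + 96.10 = 460.30 km = 4.6030×10⁵ m.
r₂ = 364.2 + 894.8 = 1259.0 km = 1.2590×10⁶ m.
Transfer ellipse a_t = (r₁ + r₂)/2 = 8.596×10⁵ m.
At r₁: circular v_c1 = √(μ/r₁) = 250.5 m/s; transfer-periapsis v_p = √[μ(2/r₁ − 1/a_t)] = 303.1 m/s.
Δv₁ = v_p − v_c1 = 52.65 m/s.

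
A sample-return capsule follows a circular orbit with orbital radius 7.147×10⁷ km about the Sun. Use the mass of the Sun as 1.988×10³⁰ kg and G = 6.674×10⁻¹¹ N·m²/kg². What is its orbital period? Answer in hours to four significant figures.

μ = GM = 6.674×10⁻¹¹ × 1.988×10³⁰ = 1.327×10²⁰ m³/s².
r = 7.147×10⁷ km = 7.147×10¹⁰ m.
Kepler's third law: T = 2π√(r³/μ) = 2π√((7.147×10¹⁰)³ / 1.327×10²⁰).
r³/μ = 2.751×10¹² s², so T = 2π × 1.659×10⁶ = 1.042×10⁷ s.
Converting: 1.042×10⁷ s ÷ 3600 = 2895 hours.

T ≈ 2895 hours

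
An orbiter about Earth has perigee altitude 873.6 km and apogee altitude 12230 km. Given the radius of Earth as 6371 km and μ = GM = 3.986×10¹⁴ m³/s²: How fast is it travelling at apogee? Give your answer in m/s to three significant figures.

r_p = 6371 + 873.6 = 7244.6 km = 7.2446×10⁶ m.
r_a = 6371 + 12230 = 18601 km = 1.8601×10⁷ m.
Semi-major axis a = (r_p + r_a)/2 = 12923 km = 1.292×10⁷ m.
Vis-viva: v² = μ(2/r − 1/a) = 3.986×10¹⁴ × (1.075×10⁻⁷ − 7.738×10⁻⁸) = 1.201×10⁷ m²/s².
v = 3466 m/s.

v ≈ 3470 m/s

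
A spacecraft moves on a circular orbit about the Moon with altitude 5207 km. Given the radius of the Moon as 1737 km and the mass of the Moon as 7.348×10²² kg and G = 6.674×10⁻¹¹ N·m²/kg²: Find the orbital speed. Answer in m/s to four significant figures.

v ≈ 840.4 m/s

μ = GM = 6.674×10⁻¹¹ × 7.348×10²² = 4.904×10¹² m³/s².
r = 1737 + 5207 = 6944.0 km = 6.9440×10⁶ m.
For a circular orbit v = √(μ/r) = √(4.904×10¹² / 6.944×10⁶) = √(7.062×10⁵) = 840.4 m/s.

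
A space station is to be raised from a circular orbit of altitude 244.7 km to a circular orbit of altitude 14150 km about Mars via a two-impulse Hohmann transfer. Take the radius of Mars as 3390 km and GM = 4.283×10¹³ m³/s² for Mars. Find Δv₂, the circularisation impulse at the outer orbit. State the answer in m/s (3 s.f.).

r₁ = 3390 + 244.7 = 3634.7 km = 3.6347×10⁶ m.
r₂ = 3390 + 14150 = 17540 km = 1.7540×10⁷ m.
Transfer ellipse a_t = (r₁ + r₂)/2 = 1.059×10⁷ m.
At r₁: circular v_c1 = √(μ/r₁) = 3433 m/s; transfer-periapsis v_p = √[μ(2/r₁ − 1/a_t)] = 4418 m/s.
At r₂: circular v_c2 = √(μ/r₂) = 1563 m/s; transfer-apoapsis v_a = √[μ(2/r₂ − 1/a_t)] = 915.6 m/s.
Δv₂ = v_c2 − v_a = 647.1 m/s.

Δv ≈ 647 m/s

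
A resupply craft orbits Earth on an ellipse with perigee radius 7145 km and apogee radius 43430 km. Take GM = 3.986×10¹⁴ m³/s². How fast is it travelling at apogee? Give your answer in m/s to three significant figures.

Semi-major axis a = (r_p + r_a)/2 = 25288 km = 2.529×10⁷ m.
Vis-viva: v² = μ(2/r − 1/a) = 3.986×10¹⁴ × (4.605×10⁻⁸ − 3.955×10⁻⁸) = 2.593×10⁶ m²/s².
v = 1610 m/s.

v ≈ 1610 m/s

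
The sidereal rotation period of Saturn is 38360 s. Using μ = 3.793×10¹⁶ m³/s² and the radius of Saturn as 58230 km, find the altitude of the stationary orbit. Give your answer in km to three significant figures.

A synchronous orbit has period T, so by Kepler's third law a = (μT²/4π²)^(1/3).
μT²/4π² = 3.793×10¹⁶ × (3.836×10⁴)² / 39.48 = 1.414×10²⁴ m³.
a = 1.122×10⁸ m = 1.1223×10⁵ km.
Altitude h = a − R = 1.1223×10⁵ − 58230 = 54005 km.

h_sync ≈ 54000 km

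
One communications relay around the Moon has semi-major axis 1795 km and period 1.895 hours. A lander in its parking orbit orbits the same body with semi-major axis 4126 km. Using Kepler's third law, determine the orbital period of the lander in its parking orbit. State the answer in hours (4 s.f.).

T₂ ≈ 6.604 hours

Kepler's third law: T² ∝ a³, so T₂ = T₁ (a₂/a₁)^(3/2).
a₂/a₁ = 2.299, (a₂/a₁)^(3/2) = 3.485.
T₂ = 1.895 × 3.485 = 6.604 hours.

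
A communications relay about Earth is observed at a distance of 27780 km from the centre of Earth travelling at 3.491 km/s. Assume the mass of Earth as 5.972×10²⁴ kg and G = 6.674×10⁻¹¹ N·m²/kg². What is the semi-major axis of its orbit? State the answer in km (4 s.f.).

a ≈ 24140 km

μ = GM = 6.674×10⁻¹¹ × 5.972×10²⁴ = 3.986×10¹⁴ m³/s².
r = 2.778×10⁷ m.
Specific orbital energy ε = v²/2 − μ/r = (3491)²/2 − 3.986×10¹⁴/2.778×10⁷ = -8.254×10⁶ J/kg.
Since ε = −μ/(2a), a = −μ/(2ε) = 2.414×10⁷ m = 24144 km.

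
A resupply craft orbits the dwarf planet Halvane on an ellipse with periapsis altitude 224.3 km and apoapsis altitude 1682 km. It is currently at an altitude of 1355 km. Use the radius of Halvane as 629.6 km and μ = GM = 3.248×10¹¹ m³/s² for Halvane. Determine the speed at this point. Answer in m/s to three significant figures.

r_p = 629.6 + 224.3 = 853.90 km = 8.5390×10⁵ m.
r_a = 629.6 + 1682 = 2311.6 km = 2.3116×10⁶ m.
r = 629.6 + 1355 = 1984.6 km = 1.985×10⁶ m.
Semi-major axis a = (r_p + r_a)/2 = 1582.8 km = 1.583×10⁶ m.
Vis-viva: v² = μ(2/r − 1/a) = 3.248×10¹¹ × (1.008×10⁻⁶ − 6.318×10⁻⁷) = 1.221×10⁵ m²/s².
v = 349.4 m/s.

v ≈ 349 m/s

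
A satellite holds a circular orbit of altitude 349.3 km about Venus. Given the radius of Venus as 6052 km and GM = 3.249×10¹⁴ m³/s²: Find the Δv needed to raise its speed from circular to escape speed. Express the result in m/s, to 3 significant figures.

r = 6052 + 349.3 = 6401.3 km = 6.4013×10⁶ m.
Circular speed v_c = √(μ/r) = 7124 m/s.
Escape speed v_esc = √(2μ/r) = √2 × v_c = 10080 m/s.
Δv = v_esc − v_c = 2951 m/s.

Δv ≈ 2950 m/s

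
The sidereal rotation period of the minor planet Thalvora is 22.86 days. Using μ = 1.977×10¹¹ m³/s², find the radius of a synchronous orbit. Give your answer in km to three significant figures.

r_sync ≈ 26900 km

T = 22.86 days = 1.975×10⁶ s.
A synchronous orbit has period T, so by Kepler's third law a = (μT²/4π²)^(1/3).
μT²/4π² = 1.977×10¹¹ × (1.975×10⁶)² / 39.48 = 1.954×10²² m³.
a = 2.693×10⁷ m = 26932 km.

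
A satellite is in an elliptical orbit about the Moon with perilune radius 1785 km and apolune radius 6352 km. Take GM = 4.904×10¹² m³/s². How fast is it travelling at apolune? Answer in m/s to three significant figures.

Semi-major axis a = (r_p + r_a)/2 = 4068.5 km = 4.068×10⁶ m.
Vis-viva: v² = μ(2/r − 1/a) = 4.904×10¹² × (3.149×10⁻⁷ − 2.458×10⁻⁷) = 3.387×10⁵ m²/s².
v = 582.0 m/s.

v ≈ 582 m/s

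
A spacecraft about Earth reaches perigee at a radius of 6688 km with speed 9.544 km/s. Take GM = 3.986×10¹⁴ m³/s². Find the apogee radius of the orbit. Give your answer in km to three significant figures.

apogee radius ≈ 21700 km

r_p = 6.688×10⁶ m.
Specific energy ε = v²/2 − μ/r = -1.406×10⁷ J/kg, so a = −μ/(2ε) = 1.418×10⁷ m.
The apsides satisfy r_p + r_a = 2a, so the apogee radius is 2a − r_p = 2.167×10⁷ m = 21671 km.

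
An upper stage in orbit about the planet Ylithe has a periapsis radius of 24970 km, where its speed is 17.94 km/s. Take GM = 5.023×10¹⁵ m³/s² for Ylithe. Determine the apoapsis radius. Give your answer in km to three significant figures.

r_p = 2.497×10⁷ m.
Specific energy ε = v²/2 − μ/r = -4.024×10⁷ J/kg, so a = −μ/(2ε) = 6.241×10⁷ m.
The apsides satisfy r_p + r_a = 2a, so the apoapsis radius is 2a − r_p = 9.986×10⁷ m = 99857 km.

apoapsis radius ≈ 99900 km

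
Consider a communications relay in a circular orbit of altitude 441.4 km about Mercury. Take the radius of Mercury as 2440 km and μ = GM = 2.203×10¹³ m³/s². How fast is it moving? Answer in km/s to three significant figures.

v ≈ 2.77 km/s

r = 2440 + 441.4 = 2881.4 km = 2.8814×10⁶ m.
For a circular orbit v = √(μ/r) = √(2.203×10¹³ / 2.881×10⁶) = √(7.646×10⁶) = 2765 m/s.
That is 2.765 km/s.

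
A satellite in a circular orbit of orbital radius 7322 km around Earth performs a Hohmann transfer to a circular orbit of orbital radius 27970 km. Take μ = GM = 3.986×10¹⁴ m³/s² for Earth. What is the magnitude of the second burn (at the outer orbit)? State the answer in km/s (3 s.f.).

Δv ≈ 1.34 km/s

r₁ = 7322 km = 7.322×10⁶ m.
r₂ = 27970 km = 2.797×10⁷ m.
Transfer ellipse a_t = (r₁ + r₂)/2 = 1.765×10⁷ m.
At r₁: circular v_c1 = √(μ/r₁) = 7378 m/s; transfer-perigee v_p = √[μ(2/r₁ − 1/a_t)] = 9289 m/s.
At r₂: circular v_c2 = √(μ/r₂) = 3775 m/s; transfer-apogee v_a = √[μ(2/r₂ − 1/a_t)] = 2432 m/s.
Δv₂ = v_c2 − v_a = 1343 m/s.
= 1.343 km/s.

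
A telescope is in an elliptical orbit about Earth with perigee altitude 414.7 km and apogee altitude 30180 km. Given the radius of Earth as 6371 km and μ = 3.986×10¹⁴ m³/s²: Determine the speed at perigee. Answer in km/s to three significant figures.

r_p = 6371 + 414.7 = 6785.7 km = 6.7857×10⁶ m.
r_a = 6371 + 30180 = 36551 km = 3.6551×10⁷ m.
Semi-major axis a = (r_p + r_a)/2 = 21668 km = 2.167×10⁷ m.
Vis-viva: v² = μ(2/r − 1/a) = 3.986×10¹⁴ × (2.947×10⁻⁷ − 4.615×10⁻⁸) = 9.909×10⁷ m²/s².
v = 9954 m/s = 9.954 km/s.

v ≈ 9.95 km/s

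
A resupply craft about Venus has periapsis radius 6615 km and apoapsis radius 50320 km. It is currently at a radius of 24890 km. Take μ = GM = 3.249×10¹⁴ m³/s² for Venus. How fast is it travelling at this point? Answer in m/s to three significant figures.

v ≈ 3830 m/s

Semi-major axis a = (r_p + r_a)/2 = 28468 km = 2.847×10⁷ m.
Vis-viva: v² = μ(2/r − 1/a) = 3.249×10¹⁴ × (8.035×10⁻⁸ − 3.513×10⁻⁸) = 1.469×10⁷ m²/s².
v = 3833 m/s.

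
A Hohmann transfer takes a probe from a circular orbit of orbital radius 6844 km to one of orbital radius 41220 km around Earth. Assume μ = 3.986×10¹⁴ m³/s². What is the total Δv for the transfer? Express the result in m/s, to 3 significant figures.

r₁ = 6844 km = 6.844×10⁶ m.
r₂ = 41220 km = 4.122×10⁷ m.
Transfer ellipse a_t = (r₁ + r₂)/2 = 2.403×10⁷ m.
At r₁: circular v_c1 = √(μ/r₁) = 7632 m/s; transfer-perigee v_p = √[μ(2/r₁ − 1/a_t)] = 9995 m/s.
Δv₁ = v_p − v_c1 = 2363 m/s.
At r₂: circular v_c2 = √(μ/r₂) = 3110 m/s; transfer-apogee v_a = √[μ(2/r₂ − 1/a_t)] = 1659 m/s.
Δv₂ = v_c2 − v_a = 1450 m/s.
Total Δv = Δv₁ + Δv₂ = 3813 m/s.

Δv_total ≈ 3810 m/s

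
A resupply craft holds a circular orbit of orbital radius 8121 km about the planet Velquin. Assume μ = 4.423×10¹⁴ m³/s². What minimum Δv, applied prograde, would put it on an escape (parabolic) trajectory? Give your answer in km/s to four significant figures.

Δv ≈ 3.057 km/s

r = 8121 km = 8.121×10⁶ m.
Circular speed v_c = √(μ/r) = 7380 m/s.
Escape speed v_esc = √(2μ/r) = √2 × v_c = 10440 m/s.
Δv = v_esc − v_c = 3057 m/s = 3.057 km/s.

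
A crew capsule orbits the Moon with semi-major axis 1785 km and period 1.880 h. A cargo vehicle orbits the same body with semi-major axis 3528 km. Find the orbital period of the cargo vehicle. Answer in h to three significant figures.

T₂ ≈ 5.22 h

Kepler's third law: T² ∝ a³, so T₂ = T₁ (a₂/a₁)^(3/2).
a₂/a₁ = 1.976, (a₂/a₁)^(3/2) = 2.779.
T₂ = 1.880 × 2.779 = 5.224 h.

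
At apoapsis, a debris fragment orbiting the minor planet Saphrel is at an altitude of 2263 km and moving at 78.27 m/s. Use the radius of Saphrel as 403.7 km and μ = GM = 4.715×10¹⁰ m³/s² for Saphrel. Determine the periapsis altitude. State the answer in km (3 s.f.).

periapsis altitude ≈ 155 km

r_a = 403.7 + 2263 = 2666.7 km = 2.667×10⁶ m.
Specific energy ε = v²/2 − μ/r = -1.462×10⁴ J/kg, so a = −μ/(2ε) = 1.613×10⁶ m.
The apsides satisfy r_p + r_a = 2a, so the periapsis radius is 2a − r_a = 5.588×10⁵ m = 558.79 km.
Periapsis altitude = 558.79 − 403.7 = 155.09 km.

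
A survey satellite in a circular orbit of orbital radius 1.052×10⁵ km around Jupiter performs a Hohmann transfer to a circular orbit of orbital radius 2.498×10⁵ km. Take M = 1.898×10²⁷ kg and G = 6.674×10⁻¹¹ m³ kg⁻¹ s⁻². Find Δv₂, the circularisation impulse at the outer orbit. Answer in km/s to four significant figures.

μ = GM = 6.674×10⁻¹¹ × 1.898×10²⁷ = 1.267×10¹⁷ m³/s².
r₁ = 1.052×10⁵ km = 1.052×10⁸ m.
r₂ = 2.498×10⁵ km = 2.498×10⁸ m.
Transfer ellipse a_t = (r₁ + r₂)/2 = 1.775×10⁸ m.
At r₁: circular v_c1 = √(μ/r₁) = 34700 m/s; transfer-perijove v_p = √[μ(2/r₁ − 1/a_t)] = 41170 m/s.
At r₂: circular v_c2 = √(μ/r₂) = 22520 m/s; transfer-apojove v_a = √[μ(2/r₂ − 1/a_t)] = 17340 m/s.
Δv₂ = v_c2 − v_a = 5183 m/s.
= 5.183 km/s.

Δv ≈ 5.183 km/s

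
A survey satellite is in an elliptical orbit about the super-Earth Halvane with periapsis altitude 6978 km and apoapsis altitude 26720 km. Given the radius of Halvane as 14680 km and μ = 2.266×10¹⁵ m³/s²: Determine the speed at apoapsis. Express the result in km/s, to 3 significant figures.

r_p = 14680 + 6978 = 21658 km = 2.1658×10⁷ m.
r_a = 14680 + 26720 = 41400 km = 4.1400×10⁷ m.
Semi-major axis a = (r_p + r_a)/2 = 31529 km = 3.153×10⁷ m.
Vis-viva: v² = μ(2/r − 1/a) = 2.266×10¹⁵ × (4.831×10⁻⁸ − 3.172×10⁻⁸) = 3.760×10⁷ m²/s².
v = 6132 m/s = 6.132 km/s.

v ≈ 6.13 km/s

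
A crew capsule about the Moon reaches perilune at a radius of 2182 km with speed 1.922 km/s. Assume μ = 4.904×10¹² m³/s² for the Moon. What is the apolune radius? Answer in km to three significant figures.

apolune radius ≈ 10100 km

r_p = 2.182×10⁶ m.
Specific energy ε = v²/2 − μ/r = -4.004×10⁵ J/kg, so a = −μ/(2ε) = 6.123×10⁶ m.
The apsides satisfy r_p + r_a = 2a, so the apolune radius is 2a − r_p = 1.006×10⁷ m = 10065 km.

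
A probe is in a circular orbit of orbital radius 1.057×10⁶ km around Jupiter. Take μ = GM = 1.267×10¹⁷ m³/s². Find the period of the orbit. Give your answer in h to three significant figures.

T ≈ 169 h

r = 1.057×10⁶ km = 1.057×10⁹ m.
Kepler's third law: T = 2π√(r³/μ) = 2π√((1.057×10⁹)³ / 1.267×10¹⁷).
r³/μ = 9.321×10⁹ s², so T = 2π × 9.654×10⁴ = 6.066×10⁵ s.
Converting: 6.066×10⁵ s ÷ 3600 = 168.5 h.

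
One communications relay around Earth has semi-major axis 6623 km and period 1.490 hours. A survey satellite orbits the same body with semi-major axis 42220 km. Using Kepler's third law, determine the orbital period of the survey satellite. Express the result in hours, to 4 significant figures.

T₂ ≈ 23.98 hours

Kepler's third law: T² ∝ a³, so T₂ = T₁ (a₂/a₁)^(3/2).
a₂/a₁ = 6.375, (a₂/a₁)^(3/2) = 16.10.
T₂ = 1.490 × 16.10 = 23.98 hours.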